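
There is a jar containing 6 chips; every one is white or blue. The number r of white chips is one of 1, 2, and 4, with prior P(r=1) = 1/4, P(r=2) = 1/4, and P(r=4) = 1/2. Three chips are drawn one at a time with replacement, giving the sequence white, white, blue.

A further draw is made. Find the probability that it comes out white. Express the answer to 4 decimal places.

0.5745

Compute the likelihood of the observed sequence for each case: P(data | r = 1) = (1/6)(1/6)(5/6) = 5/216; P(data | r = 2) = (2/6)(2/6)(4/6) = 2/27; P(data | r = 4) = (4/6)(4/6)(2/6) = 4/27.
Weighting by the prior gives 1/4 · 5/216 = 5/864, 1/4 · 2/27 = 1/54, 1/2 · 4/27 = 2/27; summing to 85/864.
Normalising, the posterior is P(r = 1 | data) = 1/17, P(r = 2 | data) = 16/85, P(r = 4 | data) = 64/85.
So P(white next | data) = Σ P(white next | H) P(H | data) = (1/6)(1/17) + (1/3)(16/85) + (2/3)(64/85) = 293/510.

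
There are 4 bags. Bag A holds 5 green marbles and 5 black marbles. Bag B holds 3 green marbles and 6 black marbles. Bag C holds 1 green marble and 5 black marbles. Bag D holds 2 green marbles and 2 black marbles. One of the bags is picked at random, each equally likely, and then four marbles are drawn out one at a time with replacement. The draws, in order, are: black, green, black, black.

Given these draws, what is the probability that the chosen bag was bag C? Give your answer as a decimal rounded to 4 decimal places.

For each hypothesis, P(data | H) works out to: P(data | bag A) = (5/10)(5/10)(5/10)(5/10) = 0.0625; P(data | bag B) = (6/9)(3/9)(6/9)(6/9) = 0.098765; P(data | bag C) = (5/6)(1/6)(5/6)(5/6) = 0.096451; P(data | bag D) = (2/4)(2/4)(2/4)(2/4) = 0.0625.
The prior-weighted likelihoods are 1/4 · 0.0625 = 0.015625, 1/4 · 0.098765 = 0.024691, 1/4 · 0.096451 = 0.024113, 1/4 · 0.0625 = 0.015625; with total 0.080054.
So P(bag C | data) = (0.024113) / (0.080054) = 0.3012.

0.3012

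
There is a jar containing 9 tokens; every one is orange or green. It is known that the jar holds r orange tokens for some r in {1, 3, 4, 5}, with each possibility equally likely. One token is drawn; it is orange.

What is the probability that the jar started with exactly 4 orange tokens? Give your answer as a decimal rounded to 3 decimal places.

The likelihood of this draw under each hypothesis: P(data | r = 1) = (1/9) = 1/9; P(data | r = 3) = (3/9) = 1/3; P(data | r = 4) = (4/9) = 4/9; P(data | r = 5) = (5/9) = 5/9.
Multiplying each by its prior: 1/4 · 1/9 = 1/36, 1/4 · 1/3 = 1/12, 1/4 · 4/9 = 1/9, 1/4 · 5/9 = 5/36; summing to 13/36.
By Bayes' rule, P(r = 4 | data) = (1/9) / (13/36) = 4/13.

0.308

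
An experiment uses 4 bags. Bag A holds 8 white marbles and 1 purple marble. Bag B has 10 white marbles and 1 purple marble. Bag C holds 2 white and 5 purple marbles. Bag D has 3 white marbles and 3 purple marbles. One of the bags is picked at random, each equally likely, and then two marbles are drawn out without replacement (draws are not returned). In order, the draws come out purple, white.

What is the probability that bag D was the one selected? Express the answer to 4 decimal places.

For each hypothesis, P(data | H) works out to: P(data | bag A) = (1/9)(8/8) = 0.11111; P(data | bag B) = (1/11)(10/10) = 0.090909; P(data | bag C) = (5/7)(2/6) = 0.2381; P(data | bag D) = (3/6)(3/5) = 0.3.
Multiplying each by its prior: 1/4 · 0.11111 = 0.027778, 1/4 · 0.090909 = 0.022727, 1/4 · 0.2381 = 0.059524, 1/4 · 0.3 = 0.075; with total 0.18503.
So P(bag D | data) = (0.075) / (0.18503) = 0.40534.

0.4053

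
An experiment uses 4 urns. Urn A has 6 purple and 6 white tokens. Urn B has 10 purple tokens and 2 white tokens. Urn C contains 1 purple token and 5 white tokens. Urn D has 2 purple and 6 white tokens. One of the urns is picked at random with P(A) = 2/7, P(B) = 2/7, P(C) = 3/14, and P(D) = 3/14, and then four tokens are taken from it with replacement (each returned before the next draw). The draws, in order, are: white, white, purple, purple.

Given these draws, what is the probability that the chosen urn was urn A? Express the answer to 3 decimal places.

Under each hypothesis, the probability of the observed sequence is: P(data | urn A) = (6/12)(6/12)(6/12)(6/12) = 0.0625; P(data | urn B) = (2/12)(2/12)(10/12)(10/12) = 0.01929; P(data | urn C) = (5/6)(5/6)(1/6)(1/6) = 0.01929; P(data | urn D) = (6/8)(6/8)(2/8)(2/8) = 0.035156.
Weighting by the prior gives 2/7 · 0.0625 = 0.017857, 2/7 · 0.01929 = 0.0055115, 3/14 · 0.01929 = 0.0041336, 3/14 · 0.035156 = 0.0075335; with total 0.035036.
So P(urn A | data) = (0.017857) / (0.035036) = 0.50968.

0.510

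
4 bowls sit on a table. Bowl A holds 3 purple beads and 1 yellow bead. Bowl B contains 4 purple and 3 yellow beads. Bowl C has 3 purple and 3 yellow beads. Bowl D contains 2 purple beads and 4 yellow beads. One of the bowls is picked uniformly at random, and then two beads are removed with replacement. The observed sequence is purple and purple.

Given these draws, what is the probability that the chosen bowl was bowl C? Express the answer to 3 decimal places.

0.200

Compute the likelihood of the observed sequence for each case: P(data | bowl A) = (3/4)(3/4) = 0.5625; P(data | bowl B) = (4/7)(4/7) = 0.32653; P(data | bowl C) = (3/6)(3/6) = 0.25; P(data | bowl D) = (2/6)(2/6) = 0.11111.
Weighting by the prior gives 1/4 · 0.5625 = 0.14062, 1/4 · 0.32653 = 0.081633, 1/4 · 0.25 = 0.0625, 1/4 · 0.11111 = 0.027778; with total 0.31254.
By Bayes' rule, P(bowl C | data) = (0.0625) / (0.31254) = 0.19998.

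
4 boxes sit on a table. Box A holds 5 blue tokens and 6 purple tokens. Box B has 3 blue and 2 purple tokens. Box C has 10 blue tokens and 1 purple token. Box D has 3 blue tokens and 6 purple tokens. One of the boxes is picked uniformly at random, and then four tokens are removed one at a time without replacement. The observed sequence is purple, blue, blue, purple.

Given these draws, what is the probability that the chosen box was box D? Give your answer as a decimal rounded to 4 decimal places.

0.2530

For each hypothesis, P(data | H) works out to: P(data | box A) = (6/11)(5/10)(4/9)(5/8) = 0.075758; P(data | box B) = (2/5)(3/4)(2/3)(1/2) = 0.1; P(data | box C) = (1/11)(10/10)(9/9)(0/8) = 0; P(data | box D) = (6/9)(3/8)(2/7)(5/6) = 0.059524.
Multiplying each by its prior: 1/4 · 0.075758 = 0.018939, 1/4 · 0.1 = 0.025, 1/4 · 0 = 0, 1/4 · 0.059524 = 0.014881; summing to 0.05882.
By Bayes' rule, P(box D | data) = (0.014881) / (0.05882) = 0.25299.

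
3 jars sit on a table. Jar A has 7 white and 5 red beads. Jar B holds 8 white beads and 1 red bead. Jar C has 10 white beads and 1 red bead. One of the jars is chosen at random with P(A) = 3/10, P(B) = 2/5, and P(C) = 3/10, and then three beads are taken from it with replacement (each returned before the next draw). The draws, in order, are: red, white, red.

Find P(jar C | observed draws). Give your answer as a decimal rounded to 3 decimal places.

0.061

Compute the likelihood of the observed sequence for each case: P(data | jar A) = (5/12)(7/12)(5/12) = 0.10127; P(data | jar B) = (1/9)(8/9)(1/9) = 0.010974; P(data | jar C) = (1/11)(10/11)(1/11) = 0.0075131.
Multiplying each by its prior: 3/10 · 0.10127 = 0.030382, 2/5 · 0.010974 = 0.0043896, 3/10 · 0.0075131 = 0.0022539; summing to 0.037025.
So P(jar C | data) = (0.0022539) / (0.037025) = 0.060876.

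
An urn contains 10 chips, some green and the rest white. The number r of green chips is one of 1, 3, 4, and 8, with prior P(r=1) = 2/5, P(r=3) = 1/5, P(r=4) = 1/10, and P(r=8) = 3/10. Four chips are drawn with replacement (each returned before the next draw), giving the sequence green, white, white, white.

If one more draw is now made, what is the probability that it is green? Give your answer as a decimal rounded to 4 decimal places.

0.2335

The likelihood of the observed sequence under each hypothesis: P(data | r = 1) = (1/10)(9/10)(9/10)(9/10) = 0.0729; P(data | r = 3) = (3/10)(7/10)(7/10)(7/10) = 0.1029; P(data | r = 4) = (4/10)(6/10)(6/10)(6/10) = 0.0864; P(data | r = 8) = (8/10)(2/10)(2/10)(2/10) = 0.0064.
Weighting by the prior gives 2/5 · 0.0729 = 0.02916, 1/5 · 0.1029 = 0.02058, 1/10 · 0.0864 = 0.00864, 3/10 · 0.0064 = 0.00192; with total 0.0603.
Normalising, the posterior is P(r = 1 | data) = 0.48358, P(r = 3 | data) = 0.34129, P(r = 4 | data) = 0.14328, P(r = 8 | data) = 0.031841.
The predictive probability is P(green next | data) = (1/10)(0.48358) + (3/10)(0.34129) + (2/5)(0.14328) + (4/5)(0.031841) = 0.23353.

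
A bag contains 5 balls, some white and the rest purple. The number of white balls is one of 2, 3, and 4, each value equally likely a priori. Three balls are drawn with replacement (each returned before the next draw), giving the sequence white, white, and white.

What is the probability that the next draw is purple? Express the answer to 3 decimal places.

0.287

Under each hypothesis, the probability of the observed sequence is: P(data | r = 2) = (2/5)(2/5)(2/5) = 8/125; P(data | r = 3) = (3/5)(3/5)(3/5) = 27/125; P(data | r = 4) = (4/5)(4/5)(4/5) = 64/125.
Multiplying each by its prior: 1/3 · 8/125 = 8/375, 1/3 · 27/125 = 9/125, 1/3 · 64/125 = 64/375; these sum to 33/125.
Dividing through by the total gives posterior P(r = 2 | data) = 8/99, P(r = 3 | data) = 3/11, P(r = 4 | data) = 64/99.
The predictive probability is P(purple next | data) = (3/5)(8/99) + (2/5)(3/11) + (1/5)(64/99) = 142/495.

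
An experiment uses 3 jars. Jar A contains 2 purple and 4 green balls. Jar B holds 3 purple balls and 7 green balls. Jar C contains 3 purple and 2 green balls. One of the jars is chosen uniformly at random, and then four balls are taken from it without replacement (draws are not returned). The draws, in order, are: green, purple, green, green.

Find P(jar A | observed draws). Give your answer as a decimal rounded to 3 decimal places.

For each hypothesis, P(data | H) works out to: P(data | jar A) = (4/6)(2/5)(3/4)(2/3) = 2/15; P(data | jar B) = (7/10)(3/9)(6/8)(5/7) = 1/8; P(data | jar C) = (2/5)(3/4)(1/3)(0/2) = 0.
Weighting by the prior gives 1/3 · 2/15 = 2/45, 1/3 · 1/8 = 1/24, 1/3 · 0 = 0; these sum to 31/360.
Therefore the posterior P(jar A | data) = (2/45) / (31/360) = 16/31.

0.516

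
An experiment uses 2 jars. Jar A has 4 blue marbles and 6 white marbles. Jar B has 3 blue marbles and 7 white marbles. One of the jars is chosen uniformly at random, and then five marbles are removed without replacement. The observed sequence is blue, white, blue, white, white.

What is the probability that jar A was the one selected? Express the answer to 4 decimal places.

0.5333

For each hypothesis, P(data | H) works out to: P(data | jar A) = (4/10)(6/9)(3/8)(5/7)(4/6) = 1/21; P(data | jar B) = (3/10)(7/9)(2/8)(6/7)(5/6) = 1/24.
The prior-weighted likelihoods are 1/2 · 1/21 = 1/42, 1/2 · 1/24 = 1/48; these sum to 5/112.
Hence P(jar A | data) = (1/42) / (5/112) = 8/15.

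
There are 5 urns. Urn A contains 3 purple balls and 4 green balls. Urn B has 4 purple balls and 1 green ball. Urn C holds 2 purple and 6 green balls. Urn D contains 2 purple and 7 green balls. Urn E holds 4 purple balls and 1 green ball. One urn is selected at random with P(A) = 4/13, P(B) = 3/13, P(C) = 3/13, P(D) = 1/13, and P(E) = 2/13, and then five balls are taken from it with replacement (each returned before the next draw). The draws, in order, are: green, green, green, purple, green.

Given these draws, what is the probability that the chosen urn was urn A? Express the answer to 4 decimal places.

0.3599

The likelihood of the observed sequence under each hypothesis: P(data | urn A) = (4/7)(4/7)(4/7)(3/7)(4/7) = 0.045695; P(data | urn B) = (1/5)(1/5)(1/5)(4/5)(1/5) = 0.00128; P(data | urn C) = (6/8)(6/8)(6/8)(2/8)(6/8) = 0.079102; P(data | urn D) = (7/9)(7/9)(7/9)(2/9)(7/9) = 0.081322; P(data | urn E) = (1/5)(1/5)(1/5)(4/5)(1/5) = 0.00128.
The prior-weighted likelihoods are 4/13 · 0.045695 = 0.01406, 3/13 · 0.00128 = 0.00029538, 3/13 · 0.079102 = 0.018254, 1/13 · 0.081322 = 0.0062556, 2/13 · 0.00128 = 0.00019692; with total 0.039062.
Hence P(urn A | data) = (0.01406) / (0.039062) = 0.35994.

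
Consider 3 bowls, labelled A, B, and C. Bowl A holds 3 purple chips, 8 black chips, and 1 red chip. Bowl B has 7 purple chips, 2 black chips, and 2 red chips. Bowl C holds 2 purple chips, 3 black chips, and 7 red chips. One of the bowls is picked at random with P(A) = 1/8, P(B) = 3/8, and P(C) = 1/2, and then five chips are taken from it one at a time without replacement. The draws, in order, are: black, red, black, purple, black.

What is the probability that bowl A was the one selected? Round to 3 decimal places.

0.750

The likelihood of the observed sequence under each hypothesis: P(data | bowl A) = (8/12)(1/11)(7/10)(3/9)(6/8) = 0.010606; P(data | bowl B) = (2/11)(2/10)(1/9)(7/8)(0/7) = 0; P(data | bowl C) = (3/12)(7/11)(2/10)(2/9)(1/8) = 0.00088384.
The prior-weighted likelihoods are 1/8 · 0.010606 = 0.0013258, 3/8 · 0 = 0, 1/2 · 0.00088384 = 0.00044192; summing to 0.0017677.
Hence P(bowl A | data) = (0.0013258) / (0.0017677) = 0.75.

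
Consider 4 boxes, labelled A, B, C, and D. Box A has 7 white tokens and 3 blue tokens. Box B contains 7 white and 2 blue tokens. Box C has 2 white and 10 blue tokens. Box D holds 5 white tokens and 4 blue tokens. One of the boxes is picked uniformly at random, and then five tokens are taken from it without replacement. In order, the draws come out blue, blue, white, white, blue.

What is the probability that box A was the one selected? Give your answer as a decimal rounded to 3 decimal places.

0.151

Under each hypothesis, the probability of the observed sequence is: P(data | box A) = (3/10)(2/9)(7/8)(6/7)(1/6) = 0.0083333; P(data | box B) = (2/9)(1/8)(7/7)(6/6)(0/5) = 0; P(data | box C) = (10/12)(9/11)(2/10)(1/9)(8/8) = 0.015152; P(data | box D) = (4/9)(3/8)(5/7)(4/6)(2/5) = 0.031746.
Multiplying each by its prior: 1/4 · 0.0083333 = 0.0020833, 1/4 · 0 = 0, 1/4 · 0.015152 = 0.0037879, 1/4 · 0.031746 = 0.0079365; these sum to 0.013808.
By Bayes' rule, P(box A | data) = (0.0020833) / (0.013808) = 0.15088.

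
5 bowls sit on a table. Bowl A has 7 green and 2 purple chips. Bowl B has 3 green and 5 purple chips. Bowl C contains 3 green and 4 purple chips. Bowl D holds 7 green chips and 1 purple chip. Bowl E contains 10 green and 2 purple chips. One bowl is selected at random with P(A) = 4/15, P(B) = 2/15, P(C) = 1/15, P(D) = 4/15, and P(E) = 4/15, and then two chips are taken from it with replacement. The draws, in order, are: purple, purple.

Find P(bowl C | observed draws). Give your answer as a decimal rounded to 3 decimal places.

Under each hypothesis, the probability of the observed sequence is: P(data | bowl A) = (2/9)(2/9) = 0.049383; P(data | bowl B) = (5/8)(5/8) = 0.39062; P(data | bowl C) = (4/7)(4/7) = 0.32653; P(data | bowl D) = (1/8)(1/8) = 0.015625; P(data | bowl E) = (2/12)(2/12) = 0.027778.
The prior-weighted likelihoods are 4/15 · 0.049383 = 0.013169, 2/15 · 0.39062 = 0.052083, 1/15 · 0.32653 = 0.021769, 4/15 · 0.015625 = 0.0041667, 4/15 · 0.027778 = 0.0074074; these sum to 0.098595.
Therefore the posterior P(bowl C | data) = (0.021769) / (0.098595) = 0.22079.

0.221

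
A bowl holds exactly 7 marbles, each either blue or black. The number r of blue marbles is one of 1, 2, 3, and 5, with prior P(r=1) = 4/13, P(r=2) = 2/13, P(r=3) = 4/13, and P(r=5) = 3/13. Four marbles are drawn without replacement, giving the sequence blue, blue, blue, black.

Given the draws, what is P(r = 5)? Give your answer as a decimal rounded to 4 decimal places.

The likelihood of the observed sequence under each hypothesis: P(data | r = 1) = (1/7)(0/6) = 0; P(data | r = 2) = (2/7)(1/6)(0/5) = 0; P(data | r = 3) = (3/7)(2/6)(1/5)(4/4) = 1/35; P(data | r = 5) = (5/7)(4/6)(3/5)(2/4) = 1/7.
The prior-weighted likelihoods are 4/13 · 0 = 0, 2/13 · 0 = 0, 4/13 · 1/35 = 4/455, 3/13 · 1/7 = 3/91; summing to 19/455.
So P(r = 5 | data) = (3/91) / (19/455) = 15/19.

0.7895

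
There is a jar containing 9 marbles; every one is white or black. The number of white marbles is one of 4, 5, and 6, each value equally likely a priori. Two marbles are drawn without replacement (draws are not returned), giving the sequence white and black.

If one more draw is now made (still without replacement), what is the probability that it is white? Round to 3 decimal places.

The likelihood of the observed sequence under each hypothesis: P(data | r = 4) = (4/9)(5/8) = 5/18; P(data | r = 5) = (5/9)(4/8) = 5/18; P(data | r = 6) = (6/9)(3/8) = 1/4.
Multiplying each by its prior: 1/3 · 5/18 = 5/54, 1/3 · 5/18 = 5/54, 1/3 · 1/4 = 1/12; with total 29/108.
The posterior is then P(r = 4 | data) = 10/29, P(r = 5 | data) = 10/29, P(r = 6 | data) = 9/29.
The predictive probability is P(white next | data) = (3/7)(10/29) + (4/7)(10/29) + (5/7)(9/29) = 115/203.

0.567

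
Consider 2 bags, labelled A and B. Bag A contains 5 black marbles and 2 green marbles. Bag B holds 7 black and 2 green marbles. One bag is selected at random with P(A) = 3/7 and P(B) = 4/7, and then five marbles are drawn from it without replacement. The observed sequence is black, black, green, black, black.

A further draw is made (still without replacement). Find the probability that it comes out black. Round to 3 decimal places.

Under each hypothesis, the probability of the observed sequence is: P(data | bag A) = (5/7)(4/6)(2/5)(3/4)(2/3) = 2/21; P(data | bag B) = (7/9)(6/8)(2/7)(5/6)(4/5) = 1/9.
Multiplying each by its prior: 3/7 · 2/21 = 2/49, 4/7 · 1/9 = 4/63; these sum to 46/441.
Dividing through by the total gives posterior P(bag A | data) = 9/23, P(bag B | data) = 14/23.
The predictive probability is P(black next | data) = (1/2)(9/23) + (3/4)(14/23) = 15/23.

0.652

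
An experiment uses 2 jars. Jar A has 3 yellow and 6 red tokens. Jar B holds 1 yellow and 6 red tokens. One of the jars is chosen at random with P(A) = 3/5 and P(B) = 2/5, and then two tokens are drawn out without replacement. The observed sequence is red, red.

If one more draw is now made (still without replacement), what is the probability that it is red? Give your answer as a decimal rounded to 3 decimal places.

The likelihood of the observed sequence under each hypothesis: P(data | jar A) = (6/9)(5/8) = 5/12; P(data | jar B) = (6/7)(5/6) = 5/7.
Multiplying each by its prior: 3/5 · 5/12 = 1/4, 2/5 · 5/7 = 2/7; these sum to 15/28.
Normalising, the posterior is P(jar A | data) = 7/15, P(jar B | data) = 8/15.
The predictive probability is P(red next | data) = (4/7)(7/15) + (4/5)(8/15) = 52/75.

0.693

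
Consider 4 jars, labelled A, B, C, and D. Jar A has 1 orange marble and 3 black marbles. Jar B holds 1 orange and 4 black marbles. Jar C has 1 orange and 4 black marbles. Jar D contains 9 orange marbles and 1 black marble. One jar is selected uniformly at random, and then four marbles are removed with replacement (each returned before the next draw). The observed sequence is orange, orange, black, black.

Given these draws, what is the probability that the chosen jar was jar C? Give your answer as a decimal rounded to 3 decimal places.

0.271

Compute the likelihood of the observed sequence for each case: P(data | jar A) = (1/4)(1/4)(3/4)(3/4) = 0.035156; P(data | jar B) = (1/5)(1/5)(4/5)(4/5) = 0.0256; P(data | jar C) = (1/5)(1/5)(4/5)(4/5) = 0.0256; P(data | jar D) = (9/10)(9/10)(1/10)(1/10) = 0.0081.
The prior-weighted likelihoods are 1/4 · 0.035156 = 0.0087891, 1/4 · 0.0256 = 0.0064, 1/4 · 0.0256 = 0.0064, 1/4 · 0.0081 = 0.002025; with total 0.023614.
By Bayes' rule, P(jar C | data) = (0.0064) / (0.023614) = 0.27102.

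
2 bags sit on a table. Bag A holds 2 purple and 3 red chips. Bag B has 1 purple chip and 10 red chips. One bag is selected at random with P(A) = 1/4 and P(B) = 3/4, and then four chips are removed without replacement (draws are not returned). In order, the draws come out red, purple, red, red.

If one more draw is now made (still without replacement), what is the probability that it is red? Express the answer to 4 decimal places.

For each hypothesis, P(data | H) works out to: P(data | bag A) = (3/5)(2/4)(2/3)(1/2) = 1/10; P(data | bag B) = (10/11)(1/10)(9/9)(8/8) = 1/11.
Multiplying each by its prior: 1/4 · 1/10 = 1/40, 3/4 · 1/11 = 3/44; summing to 41/440.
Normalising, the posterior is P(bag A | data) = 11/41, P(bag B | data) = 30/41.
Averaging over the posterior, P(red next | data) = (0)(11/41) + (1)(30/41) = 30/41.

0.7317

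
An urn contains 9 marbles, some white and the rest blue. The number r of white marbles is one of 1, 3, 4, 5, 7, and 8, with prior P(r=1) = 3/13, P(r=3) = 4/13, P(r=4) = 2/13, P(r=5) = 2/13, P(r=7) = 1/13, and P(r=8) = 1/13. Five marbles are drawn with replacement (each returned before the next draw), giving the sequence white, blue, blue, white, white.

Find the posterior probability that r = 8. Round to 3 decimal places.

0.039

Compute the likelihood of the observed sequence for each case: P(data | r = 1) = (1/9)(8/9)(8/9)(1/9)(1/9) = 0.0010838; P(data | r = 3) = (3/9)(6/9)(6/9)(3/9)(3/9) = 0.016461; P(data | r = 4) = (4/9)(5/9)(5/9)(4/9)(4/9) = 0.027096; P(data | r = 5) = (5/9)(4/9)(4/9)(5/9)(5/9) = 0.03387; P(data | r = 7) = (7/9)(2/9)(2/9)(7/9)(7/9) = 0.023235; P(data | r = 8) = (8/9)(1/9)(1/9)(8/9)(8/9) = 0.0086708.
Multiplying each by its prior: 3/13 · 0.0010838 = 0.00025012, 4/13 · 0.016461 = 0.0050649, 2/13 · 0.027096 = 0.0041686, 2/13 · 0.03387 = 0.0052108, 1/13 · 0.023235 = 0.0017873, 1/13 · 0.0086708 = 0.00066698; summing to 0.017149.
Therefore the posterior P(r = 8 | data) = (0.00066698) / (0.017149) = 0.038894.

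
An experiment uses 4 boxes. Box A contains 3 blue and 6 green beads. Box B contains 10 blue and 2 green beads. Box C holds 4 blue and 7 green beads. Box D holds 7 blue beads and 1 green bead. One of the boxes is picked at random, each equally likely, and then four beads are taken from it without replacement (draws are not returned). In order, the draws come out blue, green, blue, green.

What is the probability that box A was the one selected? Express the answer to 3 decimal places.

0.430

For each hypothesis, P(data | H) works out to: P(data | box A) = (3/9)(6/8)(2/7)(5/6) = 0.059524; P(data | box B) = (10/12)(2/11)(9/10)(1/9) = 0.015152; P(data | box C) = (4/11)(7/10)(3/9)(6/8) = 0.063636; P(data | box D) = (7/8)(1/7)(6/6)(0/5) = 0.
Weighting by the prior gives 1/4 · 0.059524 = 0.014881, 1/4 · 0.015152 = 0.0037879, 1/4 · 0.063636 = 0.015909, 1/4 · 0 = 0; with total 0.034578.
Hence P(box A | data) = (0.014881) / (0.034578) = 0.43036.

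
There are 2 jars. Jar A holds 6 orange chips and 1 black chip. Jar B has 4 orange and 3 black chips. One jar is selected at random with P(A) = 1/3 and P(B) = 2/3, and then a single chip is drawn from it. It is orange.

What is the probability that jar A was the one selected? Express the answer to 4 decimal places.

0.4286

Compute the likelihood of this draw for each case: P(data | jar A) = (6/7) = 6/7; P(data | jar B) = (4/7) = 4/7.
Weighting by the prior gives 1/3 · 6/7 = 2/7, 2/3 · 4/7 = 8/21; summing to 2/3.
Hence P(jar A | data) = (2/7) / (2/3) = 3/7.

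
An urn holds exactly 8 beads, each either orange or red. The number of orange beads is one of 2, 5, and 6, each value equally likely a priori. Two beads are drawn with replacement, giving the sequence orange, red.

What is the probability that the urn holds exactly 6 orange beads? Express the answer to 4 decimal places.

Under each hypothesis, the probability of the observed sequence is: P(data | r = 2) = (2/8)(6/8) = 3/16; P(data | r = 5) = (5/8)(3/8) = 15/64; P(data | r = 6) = (6/8)(2/8) = 3/16.
Multiplying each by its prior: 1/3 · 3/16 = 1/16, 1/3 · 15/64 = 5/64, 1/3 · 3/16 = 1/16; with total 13/64.
Hence P(r = 6 | data) = (1/16) / (13/64) = 4/13.

0.3077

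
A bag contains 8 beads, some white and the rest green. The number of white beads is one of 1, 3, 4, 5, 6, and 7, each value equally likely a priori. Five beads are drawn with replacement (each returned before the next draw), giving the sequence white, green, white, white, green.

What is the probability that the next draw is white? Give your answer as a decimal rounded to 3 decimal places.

For each hypothesis, P(data | H) works out to: P(data | r = 1) = (1/8)(7/8)(1/8)(1/8)(7/8) = 0.0014954; P(data | r = 3) = (3/8)(5/8)(3/8)(3/8)(5/8) = 0.020599; P(data | r = 4) = (4/8)(4/8)(4/8)(4/8)(4/8) = 0.03125; P(data | r = 5) = (5/8)(3/8)(5/8)(5/8)(3/8) = 0.034332; P(data | r = 6) = (6/8)(2/8)(6/8)(6/8)(2/8) = 0.026367; P(data | r = 7) = (7/8)(1/8)(7/8)(7/8)(1/8) = 0.010468.
The prior-weighted likelihoods are 1/6 · 0.0014954 = 0.00024923, 1/6 · 0.020599 = 0.0034332, 1/6 · 0.03125 = 0.0052083, 1/6 · 0.034332 = 0.005722, 1/6 · 0.026367 = 0.0043945, 1/6 · 0.010468 = 0.0017446; with total 0.020752.
Normalising, the posterior is P(r = 1 | data) = 0.01201, P(r = 3 | data) = 0.16544, P(r = 4 | data) = 0.25098, P(r = 5 | data) = 0.27574, P(r = 6 | data) = 0.21176, P(r = 7 | data) = 0.084069.
Averaging over the posterior, P(white next | data) = (1/8)(0.01201) + (3/8)(0.16544) + (1/2)(0.25098) + (5/8)(0.27574) + (3/4)(0.21176) + (7/8)(0.084069) = 0.59375.

0.594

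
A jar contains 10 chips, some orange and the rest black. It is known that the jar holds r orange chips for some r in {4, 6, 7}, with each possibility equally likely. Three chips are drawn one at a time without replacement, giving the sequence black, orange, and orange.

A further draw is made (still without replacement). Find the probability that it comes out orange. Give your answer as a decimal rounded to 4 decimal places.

Under each hypothesis, the probability of the observed sequence is: P(data | r = 4) = (6/10)(4/9)(3/8) = 1/10; P(data | r = 6) = (4/10)(6/9)(5/8) = 1/6; P(data | r = 7) = (3/10)(7/9)(6/8) = 7/40.
The prior-weighted likelihoods are 1/3 · 1/10 = 1/30, 1/3 · 1/6 = 1/18, 1/3 · 7/40 = 7/120; these sum to 53/360.
Normalising, the posterior is P(r = 4 | data) = 12/53, P(r = 6 | data) = 20/53, P(r = 7 | data) = 21/53.
Averaging over the posterior, P(orange next | data) = (2/7)(12/53) + (4/7)(20/53) + (5/7)(21/53) = 209/371.

0.5633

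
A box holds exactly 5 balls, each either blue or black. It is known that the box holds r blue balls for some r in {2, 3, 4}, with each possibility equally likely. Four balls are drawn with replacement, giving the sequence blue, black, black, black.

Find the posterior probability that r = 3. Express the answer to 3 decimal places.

0.293

Under each hypothesis, the probability of the observed sequence is: P(data | r = 2) = (2/5)(3/5)(3/5)(3/5) = 0.0864; P(data | r = 3) = (3/5)(2/5)(2/5)(2/5) = 0.0384; P(data | r = 4) = (4/5)(1/5)(1/5)(1/5) = 0.0064.
Multiplying each by its prior: 1/3 · 0.0864 = 0.0288, 1/3 · 0.0384 = 0.0128, 1/3 · 0.0064 = 0.0021333; with total 0.043733.
By Bayes' rule, P(r = 3 | data) = (0.0128) / (0.043733) = 0.29268.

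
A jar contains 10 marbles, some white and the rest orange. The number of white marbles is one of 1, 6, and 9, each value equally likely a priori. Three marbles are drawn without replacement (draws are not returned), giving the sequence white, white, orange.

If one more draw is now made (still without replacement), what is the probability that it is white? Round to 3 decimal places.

The likelihood of the observed sequence under each hypothesis: P(data | r = 1) = (1/10)(0/9) = 0; P(data | r = 6) = (6/10)(5/9)(4/8) = 1/6; P(data | r = 9) = (9/10)(8/9)(1/8) = 1/10.
Weighting by the prior gives 1/3 · 0 = 0, 1/3 · 1/6 = 1/18, 1/3 · 1/10 = 1/30; with total 4/45.
The posterior is then P(r = 1 | data) = 0, P(r = 6 | data) = 5/8, P(r = 9 | data) = 3/8.
The predictive probability is P(white next | data) = (4/7)(5/8) + (1)(3/8) = 41/56.

0.732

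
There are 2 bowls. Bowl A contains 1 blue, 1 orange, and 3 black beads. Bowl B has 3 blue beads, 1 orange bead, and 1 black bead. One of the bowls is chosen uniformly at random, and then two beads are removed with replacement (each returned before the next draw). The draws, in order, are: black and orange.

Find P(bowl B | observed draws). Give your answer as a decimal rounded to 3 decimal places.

0.250

Under each hypothesis, the probability of the observed sequence is: P(data | bowl A) = (3/5)(1/5) = 3/25; P(data | bowl B) = (1/5)(1/5) = 1/25.
Multiplying each by its prior: 1/2 · 3/25 = 3/50, 1/2 · 1/25 = 1/50; these sum to 2/25.
Therefore the posterior P(bowl B | data) = (1/50) / (2/25) = 1/4.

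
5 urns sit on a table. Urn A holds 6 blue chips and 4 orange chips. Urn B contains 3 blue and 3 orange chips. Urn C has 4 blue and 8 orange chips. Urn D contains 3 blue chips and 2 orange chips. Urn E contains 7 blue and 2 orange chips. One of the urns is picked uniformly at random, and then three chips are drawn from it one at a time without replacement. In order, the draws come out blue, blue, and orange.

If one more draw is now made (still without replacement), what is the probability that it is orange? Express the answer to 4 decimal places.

0.4706

The likelihood of the observed sequence under each hypothesis: P(data | urn A) = (6/10)(5/9)(4/8) = 0.16667; P(data | urn B) = (3/6)(2/5)(3/4) = 0.15; P(data | urn C) = (4/12)(3/11)(8/10) = 0.072727; P(data | urn D) = (3/5)(2/4)(2/3) = 0.2; P(data | urn E) = (7/9)(6/8)(2/7) = 0.16667.
Weighting by the prior gives 1/5 · 0.16667 = 0.033333, 1/5 · 0.15 = 0.03, 1/5 · 0.072727 = 0.014545, 1/5 · 0.2 = 0.04, 1/5 · 0.16667 = 0.033333; summing to 0.15121.
Normalising, the posterior is P(urn A | data) = 0.22044, P(urn B | data) = 0.1984, P(urn C | data) = 0.096192, P(urn D | data) = 0.26453, P(urn E | data) = 0.22044.
So P(orange next | data) = Σ P(orange next | H) P(H | data) = (3/7)(0.22044) + (2/3)(0.1984) + (7/9)(0.096192) + (1/2)(0.26453) + (1/6)(0.22044) = 0.47056.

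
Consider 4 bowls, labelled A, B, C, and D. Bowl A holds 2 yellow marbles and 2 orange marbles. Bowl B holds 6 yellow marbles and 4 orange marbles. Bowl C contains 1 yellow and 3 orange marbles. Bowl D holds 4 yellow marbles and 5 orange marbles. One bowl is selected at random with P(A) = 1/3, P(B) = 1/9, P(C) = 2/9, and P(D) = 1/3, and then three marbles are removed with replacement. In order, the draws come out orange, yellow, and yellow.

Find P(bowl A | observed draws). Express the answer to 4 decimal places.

The likelihood of the observed sequence under each hypothesis: P(data | bowl A) = (2/4)(2/4)(2/4) = 0.125; P(data | bowl B) = (4/10)(6/10)(6/10) = 0.144; P(data | bowl C) = (3/4)(1/4)(1/4) = 0.046875; P(data | bowl D) = (5/9)(4/9)(4/9) = 0.10974.
The prior-weighted likelihoods are 1/3 · 0.125 = 0.041667, 1/9 · 0.144 = 0.016, 2/9 · 0.046875 = 0.010417, 1/3 · 0.10974 = 0.03658; these sum to 0.10466.
By Bayes' rule, P(bowl A | data) = (0.041667) / (0.10466) = 0.3981.

0.3981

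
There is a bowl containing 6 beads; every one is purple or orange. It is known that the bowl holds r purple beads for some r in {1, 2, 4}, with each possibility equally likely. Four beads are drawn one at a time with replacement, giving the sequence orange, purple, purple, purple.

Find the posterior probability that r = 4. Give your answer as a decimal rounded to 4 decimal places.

0.7758

Compute the likelihood of the observed sequence for each case: P(data | r = 1) = (5/6)(1/6)(1/6)(1/6) = 0.003858; P(data | r = 2) = (4/6)(2/6)(2/6)(2/6) = 0.024691; P(data | r = 4) = (2/6)(4/6)(4/6)(4/6) = 0.098765.
Multiplying each by its prior: 1/3 · 0.003858 = 0.001286, 1/3 · 0.024691 = 0.0082305, 1/3 · 0.098765 = 0.032922; these sum to 0.042438.
By Bayes' rule, P(r = 4 | data) = (0.032922) / (0.042438) = 0.77576.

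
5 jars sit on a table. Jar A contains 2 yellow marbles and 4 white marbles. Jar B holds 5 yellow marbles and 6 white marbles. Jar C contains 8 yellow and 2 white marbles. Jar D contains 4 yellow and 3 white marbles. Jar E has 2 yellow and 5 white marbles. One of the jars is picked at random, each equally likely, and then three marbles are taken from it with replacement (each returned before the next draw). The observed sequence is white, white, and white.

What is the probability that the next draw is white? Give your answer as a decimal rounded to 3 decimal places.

0.639

Under each hypothesis, the probability of the observed sequence is: P(data | jar A) = (4/6)(4/6)(4/6) = 0.2963; P(data | jar B) = (6/11)(6/11)(6/11) = 0.16228; P(data | jar C) = (2/10)(2/10)(2/10) = 0.008; P(data | jar D) = (3/7)(3/7)(3/7) = 0.078717; P(data | jar E) = (5/7)(5/7)(5/7) = 0.36443.
Multiplying each by its prior: 1/5 · 0.2963 = 0.059259, 1/5 · 0.16228 = 0.032457, 1/5 · 0.008 = 0.0016, 1/5 · 0.078717 = 0.015743, 1/5 · 0.36443 = 0.072886; these sum to 0.18195.
The posterior is then P(jar A | data) = 0.3257, P(jar B | data) = 0.17839, P(jar C | data) = 0.0087938, P(jar D | data) = 0.086528, P(jar E | data) = 0.40059.
The predictive probability is P(white next | data) = (2/3)(0.3257) + (6/11)(0.17839) + (1/5)(0.0087938) + (3/7)(0.086528) + (5/7)(0.40059) = 0.63941.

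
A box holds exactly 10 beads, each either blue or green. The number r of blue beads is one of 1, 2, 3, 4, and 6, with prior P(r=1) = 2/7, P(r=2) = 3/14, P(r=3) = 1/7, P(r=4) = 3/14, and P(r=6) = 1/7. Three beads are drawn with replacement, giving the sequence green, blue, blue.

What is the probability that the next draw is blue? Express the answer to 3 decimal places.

For each hypothesis, P(data | H) works out to: P(data | r = 1) = (9/10)(1/10)(1/10) = 0.009; P(data | r = 2) = (8/10)(2/10)(2/10) = 0.032; P(data | r = 3) = (7/10)(3/10)(3/10) = 0.063; P(data | r = 4) = (6/10)(4/10)(4/10) = 0.096; P(data | r = 6) = (4/10)(6/10)(6/10) = 0.144.
Multiplying each by its prior: 2/7 · 0.009 = 0.0025714, 3/14 · 0.032 = 0.0068571, 1/7 · 0.063 = 0.009, 3/14 · 0.096 = 0.020571, 1/7 · 0.144 = 0.020571; summing to 0.059571.
Normalising, the posterior is P(r = 1 | data) = 0.043165, P(r = 2 | data) = 0.11511, P(r = 3 | data) = 0.15108, P(r = 4 | data) = 0.34532, P(r = 6 | data) = 0.34532.
The predictive probability is P(blue next | data) = (1/10)(0.043165) + (1/5)(0.11511) + (3/10)(0.15108) + (2/5)(0.34532) + (3/5)(0.34532) = 0.41799.

0.418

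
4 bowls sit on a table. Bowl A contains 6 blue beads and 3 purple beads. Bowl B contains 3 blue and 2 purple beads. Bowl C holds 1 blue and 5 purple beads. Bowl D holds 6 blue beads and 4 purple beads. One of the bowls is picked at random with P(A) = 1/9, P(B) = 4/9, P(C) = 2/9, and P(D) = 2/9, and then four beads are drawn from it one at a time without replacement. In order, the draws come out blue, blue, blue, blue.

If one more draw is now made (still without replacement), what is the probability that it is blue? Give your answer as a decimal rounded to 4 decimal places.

The likelihood of the observed sequence under each hypothesis: P(data | bowl A) = (6/9)(5/8)(4/7)(3/6) = 5/42; P(data | bowl B) = (3/5)(2/4)(1/3)(0/2) = 0; P(data | bowl C) = (1/6)(0/5) = 0; P(data | bowl D) = (6/10)(5/9)(4/8)(3/7) = 1/14.
Multiplying each by its prior: 1/9 · 5/42 = 5/378, 4/9 · 0 = 0, 2/9 · 0 = 0, 2/9 · 1/14 = 1/63; summing to 11/378.
The posterior is then P(bowl A | data) = 5/11, P(bowl B | data) = 0, P(bowl C | data) = 0, P(bowl D | data) = 6/11.
Averaging over the posterior, P(blue next | data) = (2/5)(5/11) + (1/3)(6/11) = 4/11.

0.3636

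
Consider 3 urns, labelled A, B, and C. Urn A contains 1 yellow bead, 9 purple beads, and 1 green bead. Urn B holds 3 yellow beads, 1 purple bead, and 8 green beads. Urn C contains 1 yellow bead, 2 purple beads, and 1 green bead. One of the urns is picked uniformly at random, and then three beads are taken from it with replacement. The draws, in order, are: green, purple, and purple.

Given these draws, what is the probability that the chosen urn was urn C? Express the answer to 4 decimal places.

0.4883

Compute the likelihood of the observed sequence for each case: P(data | urn A) = (1/11)(9/11)(9/11) = 0.060856; P(data | urn B) = (8/12)(1/12)(1/12) = 0.0046296; P(data | urn C) = (1/4)(2/4)(2/4) = 0.0625.
The prior-weighted likelihoods are 1/3 · 0.060856 = 0.020285, 1/3 · 0.0046296 = 0.0015432, 1/3 · 0.0625 = 0.020833; these sum to 0.042662.
Therefore the posterior P(urn C | data) = (0.020833) / (0.042662) = 0.48833.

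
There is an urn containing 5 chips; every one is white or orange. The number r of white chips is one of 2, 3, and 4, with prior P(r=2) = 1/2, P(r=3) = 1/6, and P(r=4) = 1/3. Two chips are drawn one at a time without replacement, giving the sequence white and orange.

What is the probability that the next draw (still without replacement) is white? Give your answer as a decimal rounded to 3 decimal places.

0.563

Under each hypothesis, the probability of the observed sequence is: P(data | r = 2) = (2/5)(3/4) = 3/10; P(data | r = 3) = (3/5)(2/4) = 3/10; P(data | r = 4) = (4/5)(1/4) = 1/5.
Multiplying each by its prior: 1/2 · 3/10 = 3/20, 1/6 · 3/10 = 1/20, 1/3 · 1/5 = 1/15; with total 4/15.
Dividing through by the total gives posterior P(r = 2 | data) = 9/16, P(r = 3 | data) = 3/16, P(r = 4 | data) = 1/4.
So P(white next | data) = Σ P(white next | H) P(H | data) = (1/3)(9/16) + (2/3)(3/16) + (1)(1/4) = 9/16.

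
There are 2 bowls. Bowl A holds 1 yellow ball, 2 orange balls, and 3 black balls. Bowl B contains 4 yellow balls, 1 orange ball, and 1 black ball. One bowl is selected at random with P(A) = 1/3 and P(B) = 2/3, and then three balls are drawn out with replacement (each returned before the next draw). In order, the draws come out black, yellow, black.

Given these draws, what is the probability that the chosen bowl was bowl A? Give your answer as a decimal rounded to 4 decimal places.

Under each hypothesis, the probability of the observed sequence is: P(data | bowl A) = (3/6)(1/6)(3/6) = 1/24; P(data | bowl B) = (1/6)(4/6)(1/6) = 1/54.
Multiplying each by its prior: 1/3 · 1/24 = 1/72, 2/3 · 1/54 = 1/81; these sum to 17/648.
Therefore the posterior P(bowl A | data) = (1/72) / (17/648) = 9/17.

0.5294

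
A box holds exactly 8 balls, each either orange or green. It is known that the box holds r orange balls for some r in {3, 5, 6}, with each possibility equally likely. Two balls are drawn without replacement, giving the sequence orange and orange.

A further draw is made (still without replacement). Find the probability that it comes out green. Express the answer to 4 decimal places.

0.4464

For each hypothesis, P(data | H) works out to: P(data | r = 3) = (3/8)(2/7) = 3/28; P(data | r = 5) = (5/8)(4/7) = 5/14; P(data | r = 6) = (6/8)(5/7) = 15/28.
Multiplying each by its prior: 1/3 · 3/28 = 1/28, 1/3 · 5/14 = 5/42, 1/3 · 15/28 = 5/28; summing to 1/3.
The posterior is then P(r = 3 | data) = 3/28, P(r = 5 | data) = 5/14, P(r = 6 | data) = 15/28.
The predictive probability is P(green next | data) = (5/6)(3/28) + (1/2)(5/14) + (1/3)(15/28) = 25/56.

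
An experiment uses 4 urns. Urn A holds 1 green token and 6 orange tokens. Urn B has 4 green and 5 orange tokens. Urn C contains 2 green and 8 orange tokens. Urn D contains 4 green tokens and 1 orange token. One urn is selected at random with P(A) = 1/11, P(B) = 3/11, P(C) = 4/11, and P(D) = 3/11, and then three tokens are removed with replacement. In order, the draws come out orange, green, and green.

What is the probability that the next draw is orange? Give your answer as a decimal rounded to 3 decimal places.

Under each hypothesis, the probability of the observed sequence is: P(data | urn A) = (6/7)(1/7)(1/7) = 0.017493; P(data | urn B) = (5/9)(4/9)(4/9) = 0.10974; P(data | urn C) = (8/10)(2/10)(2/10) = 0.032; P(data | urn D) = (1/5)(4/5)(4/5) = 0.128.
The prior-weighted likelihoods are 1/11 · 0.017493 = 0.0015902, 3/11 · 0.10974 = 0.029929, 4/11 · 0.032 = 0.011636, 3/11 · 0.128 = 0.034909; with total 0.078065.
Dividing through by the total gives posterior P(urn A | data) = 0.020371, P(urn B | data) = 0.38339, P(urn C | data) = 0.14906, P(urn D | data) = 0.44718.
So P(orange next | data) = Σ P(orange next | H) P(H | data) = (6/7)(0.020371) + (5/9)(0.38339) + (4/5)(0.14906) + (1/5)(0.44718) = 0.43914.

0.439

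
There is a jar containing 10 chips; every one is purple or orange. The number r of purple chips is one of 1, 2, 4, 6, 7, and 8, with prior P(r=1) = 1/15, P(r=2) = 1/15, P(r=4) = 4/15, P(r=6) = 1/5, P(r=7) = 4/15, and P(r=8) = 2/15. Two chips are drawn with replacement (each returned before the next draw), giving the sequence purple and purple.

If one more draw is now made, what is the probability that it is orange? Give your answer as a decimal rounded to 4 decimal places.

0.3395

Compute the likelihood of the observed sequence for each case: P(data | r = 1) = (1/10)(1/10) = 0.01; P(data | r = 2) = (2/10)(2/10) = 0.04; P(data | r = 4) = (4/10)(4/10) = 0.16; P(data | r = 6) = (6/10)(6/10) = 0.36; P(data | r = 7) = (7/10)(7/10) = 0.49; P(data | r = 8) = (8/10)(8/10) = 0.64.
Weighting by the prior gives 1/15 · 0.01 = 0.00066667, 1/15 · 0.04 = 0.0026667, 4/15 · 0.16 = 0.042667, 1/5 · 0.36 = 0.072, 4/15 · 0.49 = 0.13067, 2/15 · 0.64 = 0.085333; summing to 0.334.
The posterior is then P(r = 1 | data) = 0.001996, P(r = 2 | data) = 0.007984, P(r = 4 | data) = 0.12774, P(r = 6 | data) = 0.21557, P(r = 7 | data) = 0.39122, P(r = 8 | data) = 0.25549.
Averaging over the posterior, P(orange next | data) = (9/10)(0.001996) + (4/5)(0.007984) + (3/5)(0.12774) + (2/5)(0.21557) + (3/10)(0.39122) + (1/5)(0.25549) = 0.33952.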